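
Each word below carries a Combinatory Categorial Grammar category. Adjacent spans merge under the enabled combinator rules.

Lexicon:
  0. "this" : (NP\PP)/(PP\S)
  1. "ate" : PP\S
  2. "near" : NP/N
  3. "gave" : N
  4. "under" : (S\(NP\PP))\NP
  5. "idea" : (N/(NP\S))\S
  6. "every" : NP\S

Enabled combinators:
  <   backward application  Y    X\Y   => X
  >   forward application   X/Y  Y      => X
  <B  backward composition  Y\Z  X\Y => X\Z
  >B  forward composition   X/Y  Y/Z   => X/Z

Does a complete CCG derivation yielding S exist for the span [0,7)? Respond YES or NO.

NO

(NP\PP)/(PP\S) PP\S NP/N N (S\(NP\PP))\NP (N/(NP\S))\S NP\S
CKY chart[0,7] = {N}; S ∉ chart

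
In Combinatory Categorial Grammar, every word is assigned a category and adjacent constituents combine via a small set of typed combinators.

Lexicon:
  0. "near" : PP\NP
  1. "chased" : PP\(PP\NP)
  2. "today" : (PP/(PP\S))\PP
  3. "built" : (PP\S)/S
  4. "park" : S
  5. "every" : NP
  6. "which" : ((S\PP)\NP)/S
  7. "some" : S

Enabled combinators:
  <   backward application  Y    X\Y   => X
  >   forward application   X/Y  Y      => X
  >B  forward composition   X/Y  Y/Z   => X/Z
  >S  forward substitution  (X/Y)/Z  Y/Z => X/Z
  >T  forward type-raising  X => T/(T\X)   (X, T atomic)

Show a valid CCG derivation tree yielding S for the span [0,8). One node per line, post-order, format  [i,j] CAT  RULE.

[0,8] S   <
  [0,5] PP   >
    [0,3] PP/(PP\S)   <
      [0,2] PP   <
        [0,1] "near" : PP\NP
        [1,2] "chased" : PP\(PP\NP)
      [2,3] "today" : (PP/(PP\S))\PP
    [3,5] PP\S   >
      [3,4] "built" : (PP\S)/S
      [4,5] "park" : S
  [5,8] S\PP   <
    [5,6] "every" : NP
    [6,8] (S\PP)\NP   >
      [6,7] "which" : ((S\PP)\NP)/S
      [7,8] "some" : S

[0,1] PP\NP  lex  "near"
[1,2] PP\(PP\NP)  lex  "chased"
[0,2] PP  <  k=1
[2,3] (PP/(PP\S))\PP  lex  "today"
[0,3] PP/(PP\S)  <  k=2
[3,4] (PP\S)/S  lex  "built"
[4,5] S  lex  "park"
[3,5] PP\S  >  k=4
[0,5] PP  >  k=3
[5,6] NP  lex  "every"
[6,7] ((S\PP)\NP)/S  lex  "which"
[7,8] S  lex  "some"
[6,8] (S\PP)\NP  >  k=7
[5,8] S\PP  <  k=6
[0,8] S  <  k=5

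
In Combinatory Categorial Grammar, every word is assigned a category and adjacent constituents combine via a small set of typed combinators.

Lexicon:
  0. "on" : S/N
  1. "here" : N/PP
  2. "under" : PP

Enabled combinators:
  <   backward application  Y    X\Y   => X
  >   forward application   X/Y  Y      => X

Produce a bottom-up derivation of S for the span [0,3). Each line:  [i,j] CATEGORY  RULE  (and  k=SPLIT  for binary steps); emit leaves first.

[0,1] S/N  lex  "on"
[1,2] N/PP  lex  "here"
[2,3] PP  lex  "under"
[1,3] N  >  k=2
[0,3] S  >  k=1

[0,3] S   >
  [0,1] "on" : S/N
  [1,3] N   >
    [1,2] "here" : N/PP
    [2,3] "under" : PP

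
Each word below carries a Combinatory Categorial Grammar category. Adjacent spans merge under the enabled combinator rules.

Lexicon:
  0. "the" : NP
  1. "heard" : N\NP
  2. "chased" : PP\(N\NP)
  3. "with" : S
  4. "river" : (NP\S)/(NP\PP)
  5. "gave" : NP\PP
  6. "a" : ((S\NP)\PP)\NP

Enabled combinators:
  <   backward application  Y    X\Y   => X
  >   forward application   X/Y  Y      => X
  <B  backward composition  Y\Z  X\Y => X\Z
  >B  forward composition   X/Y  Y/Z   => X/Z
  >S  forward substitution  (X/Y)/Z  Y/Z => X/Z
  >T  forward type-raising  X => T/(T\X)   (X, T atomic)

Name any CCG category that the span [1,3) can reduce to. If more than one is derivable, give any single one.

[0,7] S   <
  [0,1] "the" : NP
  [1,7] S\NP   <
    [1,3] PP   <
      [1,2] "heard" : N\NP
      [2,3] "chased" : PP\(N\NP)
    [3,7] (S\NP)\PP   <
      [3,6] NP   <
        [3,4] "with" : S
        [4,6] NP\S   >
          [4,5] "river" : (NP\S)/(NP\PP)
          [5,6] "gave" : NP\PP
      [6,7] "a" : ((S\NP)\PP)\NP

PP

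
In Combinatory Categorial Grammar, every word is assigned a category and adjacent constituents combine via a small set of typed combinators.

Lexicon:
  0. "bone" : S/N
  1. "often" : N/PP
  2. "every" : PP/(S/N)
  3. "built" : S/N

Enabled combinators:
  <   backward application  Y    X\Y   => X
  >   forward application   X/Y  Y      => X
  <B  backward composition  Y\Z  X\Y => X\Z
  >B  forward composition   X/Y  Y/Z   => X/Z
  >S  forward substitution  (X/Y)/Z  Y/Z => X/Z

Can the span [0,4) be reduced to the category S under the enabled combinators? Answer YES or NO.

YES

[0,4] S   >
  [0,2] S/PP   >B
    [0,1] "bone" : S/N
    [1,2] "often" : N/PP
  [2,4] PP   >
    [2,3] "every" : PP/(S/N)
    [3,4] "built" : S/N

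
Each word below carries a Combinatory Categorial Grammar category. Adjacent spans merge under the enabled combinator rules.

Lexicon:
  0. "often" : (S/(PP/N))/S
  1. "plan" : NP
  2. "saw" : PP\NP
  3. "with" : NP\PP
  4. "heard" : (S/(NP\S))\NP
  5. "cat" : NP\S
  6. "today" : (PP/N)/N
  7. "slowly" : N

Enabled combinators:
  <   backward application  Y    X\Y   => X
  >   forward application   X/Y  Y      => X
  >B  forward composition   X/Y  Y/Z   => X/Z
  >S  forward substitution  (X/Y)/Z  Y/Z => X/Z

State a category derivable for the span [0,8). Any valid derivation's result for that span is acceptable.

[0,8] S   >
  [0,6] S/(PP/N)   >
    [0,1] "often" : (S/(PP/N))/S
    [1,6] S   >
      [1,5] S/(NP\S)   <
        [1,4] NP   <
          [1,3] PP   <
            [1,2] "plan" : NP
            [2,3] "saw" : PP\NP
          [3,4] "with" : NP\PP
        [4,5] "heard" : (S/(NP\S))\NP
      [5,6] "cat" : NP\S
  [6,8] PP/N   >
    [6,7] "today" : (PP/N)/N
    [7,8] "slowly" : N

S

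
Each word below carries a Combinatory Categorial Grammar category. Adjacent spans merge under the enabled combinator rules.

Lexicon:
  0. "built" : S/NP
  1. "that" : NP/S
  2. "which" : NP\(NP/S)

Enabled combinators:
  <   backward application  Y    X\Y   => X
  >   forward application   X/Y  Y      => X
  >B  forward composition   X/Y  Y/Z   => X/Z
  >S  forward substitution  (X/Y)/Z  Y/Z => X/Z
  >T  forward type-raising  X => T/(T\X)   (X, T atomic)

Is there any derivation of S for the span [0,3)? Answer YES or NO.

YES

[0,3] S   >
  [0,1] "built" : S/NP
  [1,3] NP   <
    [1,2] "that" : NP/S
    [2,3] "which" : NP\(NP/S)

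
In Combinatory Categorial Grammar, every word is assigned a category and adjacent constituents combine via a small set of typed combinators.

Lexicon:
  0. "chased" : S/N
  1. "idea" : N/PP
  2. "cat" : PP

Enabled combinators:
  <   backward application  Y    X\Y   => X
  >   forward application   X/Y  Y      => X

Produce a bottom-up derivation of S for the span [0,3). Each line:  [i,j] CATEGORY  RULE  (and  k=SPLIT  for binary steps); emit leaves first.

[0,1] S/N  lex  "chased"
[1,2] N/PP  lex  "idea"
[2,3] PP  lex  "cat"
[1,3] N  >  k=2
[0,3] S  >  k=1

[0,3] S   >
  [0,1] "chased" : S/N
  [1,3] N   >
    [1,2] "idea" : N/PP
    [2,3] "cat" : PP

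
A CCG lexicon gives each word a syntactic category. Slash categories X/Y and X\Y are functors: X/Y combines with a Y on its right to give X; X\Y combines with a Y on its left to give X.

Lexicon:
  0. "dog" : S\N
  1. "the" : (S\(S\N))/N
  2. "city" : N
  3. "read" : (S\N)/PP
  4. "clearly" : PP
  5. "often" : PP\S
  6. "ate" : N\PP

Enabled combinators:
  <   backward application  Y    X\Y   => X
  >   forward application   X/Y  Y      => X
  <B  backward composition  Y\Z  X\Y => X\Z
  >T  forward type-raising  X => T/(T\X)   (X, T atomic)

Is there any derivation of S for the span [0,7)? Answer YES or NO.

YES

[0,7] S   <
  [0,1] "dog" : S\N
  [1,7] S\(S\N)   >
    [1,2] "the" : (S\(S\N))/N
    [2,7] N   <
      [2,5] S   <
        [2,3] "city" : N
        [3,5] S\N   >
          [3,4] "read" : (S\N)/PP
          [4,5] "clearly" : PP
      [5,7] N\S   <B
        [5,6] "often" : PP\S
        [6,7] "ate" : N\PP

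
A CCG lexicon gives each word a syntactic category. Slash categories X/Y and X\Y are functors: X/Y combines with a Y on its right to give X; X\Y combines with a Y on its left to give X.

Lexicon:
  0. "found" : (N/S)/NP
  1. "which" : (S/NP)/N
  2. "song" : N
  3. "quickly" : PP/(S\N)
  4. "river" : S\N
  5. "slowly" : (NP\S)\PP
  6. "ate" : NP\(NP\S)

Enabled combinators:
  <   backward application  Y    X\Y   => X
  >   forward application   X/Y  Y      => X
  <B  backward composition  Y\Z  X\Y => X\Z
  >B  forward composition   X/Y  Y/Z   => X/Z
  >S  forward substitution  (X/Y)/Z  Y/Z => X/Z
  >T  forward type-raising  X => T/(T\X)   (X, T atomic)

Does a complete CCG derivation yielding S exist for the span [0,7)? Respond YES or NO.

(N/S)/NP (S/NP)/N N PP/(S\N) S\N (NP\S)\PP NP\(NP\S)
CKY chart[0,7] = {(N/S)/(NP\S), N, N/(NP\NP), N/(N\N), NP/(NP\N), PP/(PP\N), S/(S\N)}; S ∉ chart

NO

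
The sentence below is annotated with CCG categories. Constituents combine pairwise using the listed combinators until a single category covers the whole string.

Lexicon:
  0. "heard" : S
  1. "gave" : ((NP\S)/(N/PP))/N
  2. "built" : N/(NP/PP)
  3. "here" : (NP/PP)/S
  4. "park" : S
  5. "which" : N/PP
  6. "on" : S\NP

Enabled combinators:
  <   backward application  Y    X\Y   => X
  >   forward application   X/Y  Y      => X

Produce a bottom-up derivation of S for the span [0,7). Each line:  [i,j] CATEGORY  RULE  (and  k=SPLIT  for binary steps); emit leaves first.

[0,1] S  lex  "heard"
[1,2] ((NP\S)/(N/PP))/N  lex  "gave"
[2,3] N/(NP/PP)  lex  "built"
[3,4] (NP/PP)/S  lex  "here"
[4,5] S  lex  "park"
[3,5] NP/PP  >  k=4
[2,5] N  >  k=3
[1,5] (NP\S)/(N/PP)  >  k=2
[5,6] N/PP  lex  "which"
[1,6] NP\S  >  k=5
[0,6] NP  <  k=1
[6,7] S\NP  lex  "on"
[0,7] S  <  k=6

[0,7] S   <
  [0,6] NP   <
    [0,1] "heard" : S
    [1,6] NP\S   >
      [1,5] (NP\S)/(N/PP)   >
        [1,2] "gave" : ((NP\S)/(N/PP))/N
        [2,5] N   >
          [2,3] "built" : N/(NP/PP)
          [3,5] NP/PP   >
            [3,4] "here" : (NP/PP)/S
            [4,5] "park" : S
      [5,6] "which" : N/PP
  [6,7] "on" : S\NP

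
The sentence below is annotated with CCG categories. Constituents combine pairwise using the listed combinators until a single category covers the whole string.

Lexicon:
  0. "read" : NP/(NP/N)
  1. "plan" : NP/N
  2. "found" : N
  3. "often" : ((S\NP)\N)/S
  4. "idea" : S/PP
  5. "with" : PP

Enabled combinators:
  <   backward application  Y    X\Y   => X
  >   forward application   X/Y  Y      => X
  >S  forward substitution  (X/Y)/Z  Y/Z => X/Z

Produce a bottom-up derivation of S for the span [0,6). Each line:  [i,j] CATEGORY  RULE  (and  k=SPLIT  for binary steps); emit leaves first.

[0,6] S   <
  [0,2] NP   >
    [0,1] "read" : NP/(NP/N)
    [1,2] "plan" : NP/N
  [2,6] S\NP   <
    [2,3] "found" : N
    [3,6] (S\NP)\N   >
      [3,4] "often" : ((S\NP)\N)/S
      [4,6] S   >
        [4,5] "idea" : S/PP
        [5,6] "with" : PP

[0,1] NP/(NP/N)  lex  "read"
[1,2] NP/N  lex  "plan"
[0,2] NP  >  k=1
[2,3] N  lex  "found"
[3,4] ((S\NP)\N)/S  lex  "often"
[4,5] S/PP  lex  "idea"
[5,6] PP  lex  "with"
[4,6] S  >  k=5
[3,6] (S\NP)\N  >  k=4
[2,6] S\NP  <  k=3
[0,6] S  <  k=2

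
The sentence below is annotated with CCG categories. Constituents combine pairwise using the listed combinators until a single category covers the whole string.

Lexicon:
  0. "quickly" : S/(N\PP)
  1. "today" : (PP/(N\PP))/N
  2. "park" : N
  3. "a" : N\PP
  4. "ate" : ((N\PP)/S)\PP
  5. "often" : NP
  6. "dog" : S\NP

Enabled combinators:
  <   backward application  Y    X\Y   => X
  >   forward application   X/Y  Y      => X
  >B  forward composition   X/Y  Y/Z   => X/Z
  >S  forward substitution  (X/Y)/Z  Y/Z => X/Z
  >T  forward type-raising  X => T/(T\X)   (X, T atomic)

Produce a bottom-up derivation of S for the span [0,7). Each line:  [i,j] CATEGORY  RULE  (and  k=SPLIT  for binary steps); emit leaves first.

[0,7] S   >
  [0,1] "quickly" : S/(N\PP)
  [1,7] N\PP   >
    [1,5] (N\PP)/S   <
      [1,4] PP   >
        [1,3] PP/(N\PP)   >
          [1,2] "today" : (PP/(N\PP))/N
          [2,3] "park" : N
        [3,4] "a" : N\PP
      [4,5] "ate" : ((N\PP)/S)\PP
    [5,7] S   >
      [5,6] S/(S\NP)   >T
        [5,6] "often" : NP
      [6,7] "dog" : S\NP

[0,1] S/(N\PP)  lex  "quickly"
[1,2] (PP/(N\PP))/N  lex  "today"
[2,3] N  lex  "park"
[1,3] PP/(N\PP)  >  k=2
[3,4] N\PP  lex  "a"
[1,4] PP  >  k=3
[4,5] ((N\PP)/S)\PP  lex  "ate"
[1,5] (N\PP)/S  <  k=4
[5,6] NP  lex  "often"
[5,6] S/(S\NP)  >T
[6,7] S\NP  lex  "dog"
[5,7] S  >  k=6
[1,7] N\PP  >  k=5
[0,7] S  >  k=1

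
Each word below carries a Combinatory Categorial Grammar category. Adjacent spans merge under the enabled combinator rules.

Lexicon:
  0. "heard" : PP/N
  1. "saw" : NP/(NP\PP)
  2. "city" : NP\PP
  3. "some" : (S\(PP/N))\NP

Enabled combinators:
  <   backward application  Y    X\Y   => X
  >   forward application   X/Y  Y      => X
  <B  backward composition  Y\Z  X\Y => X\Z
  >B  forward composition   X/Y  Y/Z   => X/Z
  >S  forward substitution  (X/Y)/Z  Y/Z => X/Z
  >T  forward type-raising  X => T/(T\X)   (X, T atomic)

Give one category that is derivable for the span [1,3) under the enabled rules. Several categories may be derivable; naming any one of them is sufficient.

NP

[0,4] S   <
  [0,1] "heard" : PP/N
  [1,4] S\(PP/N)   <
    [1,3] NP   >
      [1,2] "saw" : NP/(NP\PP)
      [2,3] "city" : NP\PP
    [3,4] "some" : (S\(PP/N))\NP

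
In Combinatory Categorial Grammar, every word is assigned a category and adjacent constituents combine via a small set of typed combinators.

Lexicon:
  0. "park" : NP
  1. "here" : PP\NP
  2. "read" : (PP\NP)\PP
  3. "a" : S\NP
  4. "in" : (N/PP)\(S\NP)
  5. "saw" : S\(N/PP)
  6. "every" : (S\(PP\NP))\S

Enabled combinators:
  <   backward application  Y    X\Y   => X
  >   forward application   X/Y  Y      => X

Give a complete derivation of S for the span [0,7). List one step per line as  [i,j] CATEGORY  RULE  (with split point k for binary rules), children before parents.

[0,7] S   <
  [0,3] PP\NP   <
    [0,2] PP   <
      [0,1] "park" : NP
      [1,2] "here" : PP\NP
    [2,3] "read" : (PP\NP)\PP
  [3,7] S\(PP\NP)   <
    [3,6] S   <
      [3,5] N/PP   <
        [3,4] "a" : S\NP
        [4,5] "in" : (N/PP)\(S\NP)
      [5,6] "saw" : S\(N/PP)
    [6,7] "every" : (S\(PP\NP))\S

[0,1] NP  lex  "park"
[1,2] PP\NP  lex  "here"
[0,2] PP  <  k=1
[2,3] (PP\NP)\PP  lex  "read"
[0,3] PP\NP  <  k=2
[3,4] S\NP  lex  "a"
[4,5] (N/PP)\(S\NP)  lex  "in"
[3,5] N/PP  <  k=4
[5,6] S\(N/PP)  lex  "saw"
[3,6] S  <  k=5
[6,7] (S\(PP\NP))\S  lex  "every"
[3,7] S\(PP\NP)  <  k=6
[0,7] S  <  k=3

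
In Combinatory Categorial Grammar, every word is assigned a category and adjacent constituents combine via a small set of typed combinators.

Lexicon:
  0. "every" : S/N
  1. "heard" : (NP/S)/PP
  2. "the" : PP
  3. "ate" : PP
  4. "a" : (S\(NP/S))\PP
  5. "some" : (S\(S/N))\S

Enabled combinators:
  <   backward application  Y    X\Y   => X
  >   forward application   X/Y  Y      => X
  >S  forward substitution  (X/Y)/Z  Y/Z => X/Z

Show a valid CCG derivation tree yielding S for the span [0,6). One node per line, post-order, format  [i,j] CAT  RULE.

[0,1] S/N  lex  "every"
[1,2] (NP/S)/PP  lex  "heard"
[2,3] PP  lex  "the"
[1,3] NP/S  >  k=2
[3,4] PP  lex  "ate"
[4,5] (S\(NP/S))\PP  lex  "a"
[3,5] S\(NP/S)  <  k=4
[1,5] S  <  k=3
[5,6] (S\(S/N))\S  lex  "some"
[1,6] S\(S/N)  <  k=5
[0,6] S  <  k=1

[0,6] S   <
  [0,1] "every" : S/N
  [1,6] S\(S/N)   <
    [1,5] S   <
      [1,3] NP/S   >
        [1,2] "heard" : (NP/S)/PP
        [2,3] "the" : PP
      [3,5] S\(NP/S)   <
        [3,4] "ate" : PP
        [4,5] "a" : (S\(NP/S))\PP
    [5,6] "some" : (S\(S/N))\S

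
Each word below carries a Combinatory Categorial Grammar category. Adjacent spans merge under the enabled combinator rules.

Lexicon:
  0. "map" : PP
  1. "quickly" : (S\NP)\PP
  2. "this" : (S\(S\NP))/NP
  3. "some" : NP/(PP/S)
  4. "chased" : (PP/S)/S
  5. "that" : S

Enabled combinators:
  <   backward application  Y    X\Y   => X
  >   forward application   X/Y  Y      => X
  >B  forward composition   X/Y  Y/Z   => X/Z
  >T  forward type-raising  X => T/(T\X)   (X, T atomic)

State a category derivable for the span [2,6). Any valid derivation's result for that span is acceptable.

S\(S\NP)

[0,6] S   <
  [0,2] S\NP   <
    [0,1] "map" : PP
    [1,2] "quickly" : (S\NP)\PP
  [2,6] S\(S\NP)   >
    [2,3] "this" : (S\(S\NP))/NP
    [3,6] NP   >
      [3,4] "some" : NP/(PP/S)
      [4,6] PP/S   >
        [4,5] "chased" : (PP/S)/S
        [5,6] "that" : S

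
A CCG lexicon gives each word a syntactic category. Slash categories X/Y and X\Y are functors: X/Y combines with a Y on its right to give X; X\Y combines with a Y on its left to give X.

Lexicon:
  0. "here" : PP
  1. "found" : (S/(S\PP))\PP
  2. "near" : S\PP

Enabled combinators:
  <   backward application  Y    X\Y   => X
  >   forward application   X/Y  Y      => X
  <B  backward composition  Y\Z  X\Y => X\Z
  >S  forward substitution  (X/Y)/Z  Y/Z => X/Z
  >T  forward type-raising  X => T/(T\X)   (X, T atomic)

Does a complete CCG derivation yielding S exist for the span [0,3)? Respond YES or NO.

YES

[0,3] S   >
  [0,2] S/(S\PP)   <
    [0,1] "here" : PP
    [1,2] "found" : (S/(S\PP))\PP
  [2,3] "near" : S\PP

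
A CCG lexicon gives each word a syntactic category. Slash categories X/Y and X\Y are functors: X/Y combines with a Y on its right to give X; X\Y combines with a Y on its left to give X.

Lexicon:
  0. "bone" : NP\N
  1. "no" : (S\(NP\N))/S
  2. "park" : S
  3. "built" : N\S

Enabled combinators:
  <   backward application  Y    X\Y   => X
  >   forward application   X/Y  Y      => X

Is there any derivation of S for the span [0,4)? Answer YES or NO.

NO

NP\N (S\(NP\N))/S S N\S
CKY chart[0,4] = {N}; S ∉ chart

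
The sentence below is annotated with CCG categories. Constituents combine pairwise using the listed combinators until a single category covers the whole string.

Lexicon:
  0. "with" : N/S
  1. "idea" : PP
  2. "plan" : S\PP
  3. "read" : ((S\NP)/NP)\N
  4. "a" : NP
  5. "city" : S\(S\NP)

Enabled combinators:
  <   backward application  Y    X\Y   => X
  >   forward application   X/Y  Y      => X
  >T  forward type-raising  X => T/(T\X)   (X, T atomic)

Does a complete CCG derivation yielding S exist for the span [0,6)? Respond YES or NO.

YES

[0,6] S   <
  [0,5] S\NP   >
    [0,4] (S\NP)/NP   <
      [0,3] N   >
        [0,1] "with" : N/S
        [1,3] S   <
          [1,2] "idea" : PP
          [2,3] "plan" : S\PP
      [3,4] "read" : ((S\NP)/NP)\N
    [4,5] "a" : NP
  [5,6] "city" : S\(S\NP)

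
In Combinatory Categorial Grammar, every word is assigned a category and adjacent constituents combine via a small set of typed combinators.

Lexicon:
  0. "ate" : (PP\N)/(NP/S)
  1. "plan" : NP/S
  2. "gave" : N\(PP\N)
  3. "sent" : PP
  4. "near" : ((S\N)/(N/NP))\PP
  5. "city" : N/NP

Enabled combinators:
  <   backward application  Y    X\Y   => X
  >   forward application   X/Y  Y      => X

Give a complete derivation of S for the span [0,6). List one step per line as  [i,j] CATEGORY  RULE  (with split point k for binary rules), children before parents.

[0,1] (PP\N)/(NP/S)  lex  "ate"
[1,2] NP/S  lex  "plan"
[0,2] PP\N  >  k=1
[2,3] N\(PP\N)  lex  "gave"
[0,3] N  <  k=2
[3,4] PP  lex  "sent"
[4,5] ((S\N)/(N/NP))\PP  lex  "near"
[3,5] (S\N)/(N/NP)  <  k=4
[5,6] N/NP  lex  "city"
[3,6] S\N  >  k=5
[0,6] S  <  k=3

[0,6] S   <
  [0,3] N   <
    [0,2] PP\N   >
      [0,1] "ate" : (PP\N)/(NP/S)
      [1,2] "plan" : NP/S
    [2,3] "gave" : N\(PP\N)
  [3,6] S\N   >
    [3,5] (S\N)/(N/NP)   <
      [3,4] "sent" : PP
      [4,5] "near" : ((S\N)/(N/NP))\PP
    [5,6] "city" : N/NP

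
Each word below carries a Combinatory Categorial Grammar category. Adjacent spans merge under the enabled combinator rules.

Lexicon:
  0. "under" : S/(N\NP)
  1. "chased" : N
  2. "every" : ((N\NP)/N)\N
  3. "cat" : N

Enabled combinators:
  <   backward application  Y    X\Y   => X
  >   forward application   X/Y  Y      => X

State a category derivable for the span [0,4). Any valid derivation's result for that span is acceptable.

[0,4] S   >
  [0,1] "under" : S/(N\NP)
  [1,4] N\NP   >
    [1,3] (N\NP)/N   <
      [1,2] "chased" : N
      [2,3] "every" : ((N\NP)/N)\N
    [3,4] "cat" : N

S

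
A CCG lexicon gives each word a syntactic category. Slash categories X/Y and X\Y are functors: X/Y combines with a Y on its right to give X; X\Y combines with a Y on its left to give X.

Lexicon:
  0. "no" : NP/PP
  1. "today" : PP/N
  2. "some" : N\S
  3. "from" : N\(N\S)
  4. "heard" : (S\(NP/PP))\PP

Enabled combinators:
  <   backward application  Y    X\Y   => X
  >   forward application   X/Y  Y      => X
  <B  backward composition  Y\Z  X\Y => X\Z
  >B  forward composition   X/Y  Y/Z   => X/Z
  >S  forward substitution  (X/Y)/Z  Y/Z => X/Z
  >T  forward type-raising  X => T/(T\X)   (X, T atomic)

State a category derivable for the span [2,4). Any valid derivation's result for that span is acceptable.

[0,5] S   <
  [0,1] "no" : NP/PP
  [1,5] S\(NP/PP)   <
    [1,4] PP   >
      [1,2] "today" : PP/N
      [2,4] N   <
        [2,3] "some" : N\S
        [3,4] "from" : N\(N\S)
    [4,5] "heard" : (S\(NP/PP))\PP

N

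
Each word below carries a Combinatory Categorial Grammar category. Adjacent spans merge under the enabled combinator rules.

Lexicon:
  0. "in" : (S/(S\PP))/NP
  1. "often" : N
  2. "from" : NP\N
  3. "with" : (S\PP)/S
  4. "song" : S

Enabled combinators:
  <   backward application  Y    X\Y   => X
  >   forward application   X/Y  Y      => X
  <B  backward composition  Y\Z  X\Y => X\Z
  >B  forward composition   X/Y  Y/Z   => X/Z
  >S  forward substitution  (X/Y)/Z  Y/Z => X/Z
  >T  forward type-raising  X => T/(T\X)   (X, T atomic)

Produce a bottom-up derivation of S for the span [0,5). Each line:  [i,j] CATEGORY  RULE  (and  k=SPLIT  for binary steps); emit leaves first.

[0,5] S   >
  [0,3] S/(S\PP)   >
    [0,1] "in" : (S/(S\PP))/NP
    [1,3] NP   <
      [1,2] "often" : N
      [2,3] "from" : NP\N
  [3,5] S\PP   >
    [3,4] "with" : (S\PP)/S
    [4,5] "song" : S

[0,1] (S/(S\PP))/NP  lex  "in"
[1,2] N  lex  "often"
[2,3] NP\N  lex  "from"
[1,3] NP  <  k=2
[0,3] S/(S\PP)  >  k=1
[3,4] (S\PP)/S  lex  "with"
[4,5] S  lex  "song"
[3,5] S\PP  >  k=4
[0,5] S  >  k=3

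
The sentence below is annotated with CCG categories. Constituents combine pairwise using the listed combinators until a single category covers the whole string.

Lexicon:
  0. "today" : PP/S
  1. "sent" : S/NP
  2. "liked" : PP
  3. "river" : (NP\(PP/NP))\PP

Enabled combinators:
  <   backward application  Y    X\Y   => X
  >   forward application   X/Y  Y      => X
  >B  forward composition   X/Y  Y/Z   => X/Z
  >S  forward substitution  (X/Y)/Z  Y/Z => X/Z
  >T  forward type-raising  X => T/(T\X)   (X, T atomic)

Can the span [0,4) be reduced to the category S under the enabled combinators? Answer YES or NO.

NO

PP/S S/NP PP (NP\(PP/NP))\PP
CKY chart[0,4] = {N/(N\NP), NP, NP/(NP\NP), PP/(PP\NP), S/(S\NP)}; S ∉ chart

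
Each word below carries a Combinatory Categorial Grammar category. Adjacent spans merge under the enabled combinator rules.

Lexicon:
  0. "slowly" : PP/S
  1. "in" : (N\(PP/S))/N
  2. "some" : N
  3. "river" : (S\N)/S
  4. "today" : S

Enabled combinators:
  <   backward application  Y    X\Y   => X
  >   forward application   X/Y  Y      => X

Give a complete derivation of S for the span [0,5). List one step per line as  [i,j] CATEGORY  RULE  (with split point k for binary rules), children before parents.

[0,5] S   <
  [0,3] N   <
    [0,1] "slowly" : PP/S
    [1,3] N\(PP/S)   >
      [1,2] "in" : (N\(PP/S))/N
      [2,3] "some" : N
  [3,5] S\N   >
    [3,4] "river" : (S\N)/S
    [4,5] "today" : S

[0,1] PP/S  lex  "slowly"
[1,2] (N\(PP/S))/N  lex  "in"
[2,3] N  lex  "some"
[1,3] N\(PP/S)  >  k=2
[0,3] N  <  k=1
[3,4] (S\N)/S  lex  "river"
[4,5] S  lex  "today"
[3,5] S\N  >  k=4
[0,5] S  <  k=3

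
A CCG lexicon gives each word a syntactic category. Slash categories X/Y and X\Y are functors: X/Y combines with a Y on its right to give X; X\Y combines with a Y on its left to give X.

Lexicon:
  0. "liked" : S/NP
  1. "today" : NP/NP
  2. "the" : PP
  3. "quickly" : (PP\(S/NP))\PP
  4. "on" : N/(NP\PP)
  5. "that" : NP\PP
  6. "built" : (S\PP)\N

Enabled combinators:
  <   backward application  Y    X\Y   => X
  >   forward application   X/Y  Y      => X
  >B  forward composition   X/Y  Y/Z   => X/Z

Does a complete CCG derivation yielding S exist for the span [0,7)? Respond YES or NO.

[0,7] S   <
  [0,4] PP   <
    [0,2] S/NP   >B
      [0,1] "liked" : S/NP
      [1,2] "today" : NP/NP
    [2,4] PP\(S/NP)   <
      [2,3] "the" : PP
      [3,4] "quickly" : (PP\(S/NP))\PP
  [4,7] S\PP   <
    [4,6] N   >
      [4,5] "on" : N/(NP\PP)
      [5,6] "that" : NP\PP
    [6,7] "built" : (S\PP)\N

YES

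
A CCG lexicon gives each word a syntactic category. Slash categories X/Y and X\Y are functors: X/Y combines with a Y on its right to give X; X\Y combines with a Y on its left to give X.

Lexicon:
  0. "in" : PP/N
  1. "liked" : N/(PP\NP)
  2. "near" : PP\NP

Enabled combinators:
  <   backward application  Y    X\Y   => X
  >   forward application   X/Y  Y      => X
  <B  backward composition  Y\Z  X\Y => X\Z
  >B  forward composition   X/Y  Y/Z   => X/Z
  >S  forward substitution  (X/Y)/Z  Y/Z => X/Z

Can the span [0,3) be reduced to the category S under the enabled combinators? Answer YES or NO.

PP/N N/(PP\NP) PP\NP
CKY chart[0,3] = {PP}; S ∉ chart

NO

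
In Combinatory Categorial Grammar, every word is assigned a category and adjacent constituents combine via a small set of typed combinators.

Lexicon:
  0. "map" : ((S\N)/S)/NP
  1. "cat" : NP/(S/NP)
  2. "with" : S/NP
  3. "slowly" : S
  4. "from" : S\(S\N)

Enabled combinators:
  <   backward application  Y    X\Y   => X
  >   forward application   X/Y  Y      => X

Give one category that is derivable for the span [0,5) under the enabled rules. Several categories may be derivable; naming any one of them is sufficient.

[0,5] S   <
  [0,4] S\N   >
    [0,3] (S\N)/S   >
      [0,1] "map" : ((S\N)/S)/NP
      [1,3] NP   >
        [1,2] "cat" : NP/(S/NP)
        [2,3] "with" : S/NP
    [3,4] "slowly" : S
  [4,5] "from" : S\(S\N)

S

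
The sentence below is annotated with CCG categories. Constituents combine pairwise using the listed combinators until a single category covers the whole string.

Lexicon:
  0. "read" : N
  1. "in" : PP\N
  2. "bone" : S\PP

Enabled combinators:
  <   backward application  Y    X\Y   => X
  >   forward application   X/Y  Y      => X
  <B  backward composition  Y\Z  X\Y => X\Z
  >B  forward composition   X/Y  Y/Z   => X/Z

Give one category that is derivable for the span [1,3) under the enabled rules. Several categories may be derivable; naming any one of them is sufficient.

S\N

[0,3] S   <
  [0,1] "read" : N
  [1,3] S\N   <B
    [1,2] "in" : PP\N
    [2,3] "bone" : S\PP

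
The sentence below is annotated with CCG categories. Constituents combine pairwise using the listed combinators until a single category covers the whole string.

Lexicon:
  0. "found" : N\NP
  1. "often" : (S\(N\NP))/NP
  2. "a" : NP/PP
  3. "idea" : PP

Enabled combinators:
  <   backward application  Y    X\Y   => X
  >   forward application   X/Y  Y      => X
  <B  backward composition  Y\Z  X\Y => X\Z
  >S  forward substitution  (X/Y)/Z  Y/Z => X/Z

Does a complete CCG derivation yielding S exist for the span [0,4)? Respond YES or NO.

YES

[0,4] S   <
  [0,1] "found" : N\NP
  [1,4] S\(N\NP)   >
    [1,2] "often" : (S\(N\NP))/NP
    [2,4] NP   >
      [2,3] "a" : NP/PP
      [3,4] "idea" : PP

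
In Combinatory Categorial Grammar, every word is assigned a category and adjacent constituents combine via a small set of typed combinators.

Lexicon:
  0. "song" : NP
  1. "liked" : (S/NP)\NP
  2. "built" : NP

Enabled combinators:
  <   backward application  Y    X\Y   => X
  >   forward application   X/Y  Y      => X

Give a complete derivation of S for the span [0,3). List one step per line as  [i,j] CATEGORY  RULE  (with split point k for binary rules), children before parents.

[0,3] S   >
  [0,2] S/NP   <
    [0,1] "song" : NP
    [1,2] "liked" : (S/NP)\NP
  [2,3] "built" : NP

[0,1] NP  lex  "song"
[1,2] (S/NP)\NP  lex  "liked"
[0,2] S/NP  <  k=1
[2,3] NP  lex  "built"
[0,3] S  >  k=2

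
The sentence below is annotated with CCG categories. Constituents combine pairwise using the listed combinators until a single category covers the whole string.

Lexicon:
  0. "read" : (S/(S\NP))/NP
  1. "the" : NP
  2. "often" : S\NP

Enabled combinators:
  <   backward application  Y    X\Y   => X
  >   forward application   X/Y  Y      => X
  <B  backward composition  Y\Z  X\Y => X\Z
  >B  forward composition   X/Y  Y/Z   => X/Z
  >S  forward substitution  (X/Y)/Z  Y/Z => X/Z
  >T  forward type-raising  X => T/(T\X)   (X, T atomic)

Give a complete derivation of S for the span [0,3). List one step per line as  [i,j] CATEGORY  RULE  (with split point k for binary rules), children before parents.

[0,3] S   >
  [0,2] S/(S\NP)   >
    [0,1] "read" : (S/(S\NP))/NP
    [1,2] "the" : NP
  [2,3] "often" : S\NP

[0,1] (S/(S\NP))/NP  lex  "read"
[1,2] NP  lex  "the"
[0,2] S/(S\NP)  >  k=1
[2,3] S\NP  lex  "often"
[0,3] S  >  k=2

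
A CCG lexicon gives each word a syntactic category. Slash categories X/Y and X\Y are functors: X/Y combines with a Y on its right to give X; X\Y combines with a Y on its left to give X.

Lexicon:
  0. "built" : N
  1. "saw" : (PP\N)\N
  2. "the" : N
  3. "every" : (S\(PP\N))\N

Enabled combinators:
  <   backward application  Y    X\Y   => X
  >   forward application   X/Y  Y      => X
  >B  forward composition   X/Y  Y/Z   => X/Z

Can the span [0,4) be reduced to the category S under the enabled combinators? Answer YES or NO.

YES

[0,4] S   <
  [0,2] PP\N   <
    [0,1] "built" : N
    [1,2] "saw" : (PP\N)\N
  [2,4] S\(PP\N)   <
    [2,3] "the" : N
    [3,4] "every" : (S\(PP\N))\N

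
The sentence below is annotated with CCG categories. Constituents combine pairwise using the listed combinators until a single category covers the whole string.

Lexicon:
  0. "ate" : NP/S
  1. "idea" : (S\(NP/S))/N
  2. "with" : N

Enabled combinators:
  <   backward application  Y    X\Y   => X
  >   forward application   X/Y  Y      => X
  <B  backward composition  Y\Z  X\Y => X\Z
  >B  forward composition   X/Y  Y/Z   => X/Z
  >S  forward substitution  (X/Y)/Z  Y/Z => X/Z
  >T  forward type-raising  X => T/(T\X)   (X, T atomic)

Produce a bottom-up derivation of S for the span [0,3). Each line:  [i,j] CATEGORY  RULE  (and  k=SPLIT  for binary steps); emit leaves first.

[0,1] NP/S  lex  "ate"
[1,2] (S\(NP/S))/N  lex  "idea"
[2,3] N  lex  "with"
[1,3] S\(NP/S)  >  k=2
[0,3] S  <  k=1

[0,3] S   <
  [0,1] "ate" : NP/S
  [1,3] S\(NP/S)   >
    [1,2] "idea" : (S\(NP/S))/N
    [2,3] "with" : N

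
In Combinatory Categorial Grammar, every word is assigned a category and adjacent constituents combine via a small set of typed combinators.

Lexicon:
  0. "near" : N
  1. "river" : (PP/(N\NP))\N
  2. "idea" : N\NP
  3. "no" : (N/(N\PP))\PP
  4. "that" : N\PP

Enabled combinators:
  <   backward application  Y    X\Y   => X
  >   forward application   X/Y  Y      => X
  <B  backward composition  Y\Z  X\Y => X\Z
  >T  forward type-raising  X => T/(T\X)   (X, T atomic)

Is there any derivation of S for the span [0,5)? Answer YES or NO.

NO

N (PP/(N\NP))\N N\NP (N/(N\PP))\PP N\PP
CKY chart[0,5] = {N, N/(N\N), NP/(NP\N), PP/(PP\N), S/(S\N)}; S ∉ chart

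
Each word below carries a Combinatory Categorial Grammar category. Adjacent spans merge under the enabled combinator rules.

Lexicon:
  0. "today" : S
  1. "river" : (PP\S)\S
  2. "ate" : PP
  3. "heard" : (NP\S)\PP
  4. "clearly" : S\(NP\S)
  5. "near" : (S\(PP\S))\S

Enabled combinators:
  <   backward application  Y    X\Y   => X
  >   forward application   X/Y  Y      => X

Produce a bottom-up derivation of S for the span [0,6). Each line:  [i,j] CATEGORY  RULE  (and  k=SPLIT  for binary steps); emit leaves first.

[0,1] S  lex  "today"
[1,2] (PP\S)\S  lex  "river"
[0,2] PP\S  <  k=1
[2,3] PP  lex  "ate"
[3,4] (NP\S)\PP  lex  "heard"
[2,4] NP\S  <  k=3
[4,5] S\(NP\S)  lex  "clearly"
[2,5] S  <  k=4
[5,6] (S\(PP\S))\S  lex  "near"
[2,6] S\(PP\S)  <  k=5
[0,6] S  <  k=2

[0,6] S   <
  [0,2] PP\S   <
    [0,1] "today" : S
    [1,2] "river" : (PP\S)\S
  [2,6] S\(PP\S)   <
    [2,5] S   <
      [2,4] NP\S   <
        [2,3] "ate" : PP
        [3,4] "heard" : (NP\S)\PP
      [4,5] "clearly" : S\(NP\S)
    [5,6] "near" : (S\(PP\S))\S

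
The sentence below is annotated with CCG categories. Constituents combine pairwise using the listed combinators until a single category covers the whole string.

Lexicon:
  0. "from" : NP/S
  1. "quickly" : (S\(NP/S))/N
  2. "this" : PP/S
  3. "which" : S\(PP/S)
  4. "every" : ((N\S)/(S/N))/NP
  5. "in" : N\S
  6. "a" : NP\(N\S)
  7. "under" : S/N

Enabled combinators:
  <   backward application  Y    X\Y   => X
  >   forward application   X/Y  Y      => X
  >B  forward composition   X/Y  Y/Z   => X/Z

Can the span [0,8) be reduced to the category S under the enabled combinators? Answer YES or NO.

YES

[0,8] S   <
  [0,1] "from" : NP/S
  [1,8] S\(NP/S)   >
    [1,2] "quickly" : (S\(NP/S))/N
    [2,8] N   <
      [2,4] S   <
        [2,3] "this" : PP/S
        [3,4] "which" : S\(PP/S)
      [4,8] N\S   >
        [4,7] (N\S)/(S/N)   >
          [4,5] "every" : ((N\S)/(S/N))/NP
          [5,7] NP   <
            [5,6] "in" : N\S
            [6,7] "a" : NP\(N\S)
        [7,8] "under" : S/N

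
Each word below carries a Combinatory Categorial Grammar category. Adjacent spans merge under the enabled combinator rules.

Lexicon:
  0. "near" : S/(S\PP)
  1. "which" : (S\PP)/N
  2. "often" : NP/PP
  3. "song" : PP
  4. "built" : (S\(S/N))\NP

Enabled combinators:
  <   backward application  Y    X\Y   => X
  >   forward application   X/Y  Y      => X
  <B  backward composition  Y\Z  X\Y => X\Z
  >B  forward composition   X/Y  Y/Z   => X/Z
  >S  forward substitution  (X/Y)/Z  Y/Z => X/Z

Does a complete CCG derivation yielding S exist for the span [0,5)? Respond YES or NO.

YES

[0,5] S   <
  [0,2] S/N   >B
    [0,1] "near" : S/(S\PP)
    [1,2] "which" : (S\PP)/N
  [2,5] S\(S/N)   <
    [2,4] NP   >
      [2,3] "often" : NP/PP
      [3,4] "song" : PP
    [4,5] "built" : (S\(S/N))\NP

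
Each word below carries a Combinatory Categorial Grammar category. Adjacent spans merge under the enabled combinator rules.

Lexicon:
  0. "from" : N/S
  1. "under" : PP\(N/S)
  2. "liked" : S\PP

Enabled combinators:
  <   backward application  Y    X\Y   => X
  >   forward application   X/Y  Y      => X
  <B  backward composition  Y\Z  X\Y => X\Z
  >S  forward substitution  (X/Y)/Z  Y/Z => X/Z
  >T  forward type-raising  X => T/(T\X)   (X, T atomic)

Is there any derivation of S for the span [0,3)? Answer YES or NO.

YES

[0,3] S   <
  [0,2] PP   <
    [0,1] "from" : N/S
    [1,2] "under" : PP\(N/S)
  [2,3] "liked" : S\PP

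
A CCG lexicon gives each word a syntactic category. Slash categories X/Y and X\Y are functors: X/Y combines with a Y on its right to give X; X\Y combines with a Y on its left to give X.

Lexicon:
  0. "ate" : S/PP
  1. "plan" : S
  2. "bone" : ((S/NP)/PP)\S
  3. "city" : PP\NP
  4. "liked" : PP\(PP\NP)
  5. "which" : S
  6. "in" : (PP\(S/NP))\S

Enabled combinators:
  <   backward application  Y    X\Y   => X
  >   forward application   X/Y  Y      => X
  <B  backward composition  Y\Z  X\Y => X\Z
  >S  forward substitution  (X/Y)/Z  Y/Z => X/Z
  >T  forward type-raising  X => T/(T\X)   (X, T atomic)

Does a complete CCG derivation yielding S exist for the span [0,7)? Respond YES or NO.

[0,7] S   >
  [0,1] "ate" : S/PP
  [1,7] PP   <
    [1,5] S/NP   >
      [1,3] (S/NP)/PP   <
        [1,2] "plan" : S
        [2,3] "bone" : ((S/NP)/PP)\S
      [3,5] PP   <
        [3,4] "city" : PP\NP
        [4,5] "liked" : PP\(PP\NP)
    [5,7] PP\(S/NP)   <
      [5,6] "which" : S
      [6,7] "in" : (PP\(S/NP))\S

YES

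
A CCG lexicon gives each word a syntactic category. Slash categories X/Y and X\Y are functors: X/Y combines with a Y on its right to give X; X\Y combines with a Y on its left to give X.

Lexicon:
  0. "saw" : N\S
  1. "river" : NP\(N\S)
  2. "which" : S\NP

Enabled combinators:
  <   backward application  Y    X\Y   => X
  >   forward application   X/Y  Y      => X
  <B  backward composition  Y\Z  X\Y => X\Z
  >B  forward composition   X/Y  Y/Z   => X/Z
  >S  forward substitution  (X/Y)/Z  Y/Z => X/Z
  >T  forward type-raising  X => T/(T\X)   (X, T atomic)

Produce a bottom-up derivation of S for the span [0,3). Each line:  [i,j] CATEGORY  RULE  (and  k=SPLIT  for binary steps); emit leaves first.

[0,1] N\S  lex  "saw"
[1,2] NP\(N\S)  lex  "river"
[0,2] NP  <  k=1
[2,3] S\NP  lex  "which"
[0,3] S  <  k=2

[0,3] S   <
  [0,2] NP   <
    [0,1] "saw" : N\S
    [1,2] "river" : NP\(N\S)
  [2,3] "which" : S\NP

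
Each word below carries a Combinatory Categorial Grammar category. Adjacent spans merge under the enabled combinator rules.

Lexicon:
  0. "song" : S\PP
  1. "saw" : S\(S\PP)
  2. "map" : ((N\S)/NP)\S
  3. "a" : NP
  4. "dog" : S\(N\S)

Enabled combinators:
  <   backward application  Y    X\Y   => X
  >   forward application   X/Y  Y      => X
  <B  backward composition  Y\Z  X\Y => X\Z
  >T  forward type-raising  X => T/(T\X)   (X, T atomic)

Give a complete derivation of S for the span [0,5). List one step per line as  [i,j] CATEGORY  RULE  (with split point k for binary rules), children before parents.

[0,1] S\PP  lex  "song"
[1,2] S\(S\PP)  lex  "saw"
[0,2] S  <  k=1
[2,3] ((N\S)/NP)\S  lex  "map"
[0,3] (N\S)/NP  <  k=2
[3,4] NP  lex  "a"
[0,4] N\S  >  k=3
[4,5] S\(N\S)  lex  "dog"
[0,5] S  <  k=4

[0,5] S   <
  [0,4] N\S   >
    [0,3] (N\S)/NP   <
      [0,2] S   <
        [0,1] "song" : S\PP
        [1,2] "saw" : S\(S\PP)
      [2,3] "map" : ((N\S)/NP)\S
    [3,4] "a" : NP
  [4,5] "dog" : S\(N\S)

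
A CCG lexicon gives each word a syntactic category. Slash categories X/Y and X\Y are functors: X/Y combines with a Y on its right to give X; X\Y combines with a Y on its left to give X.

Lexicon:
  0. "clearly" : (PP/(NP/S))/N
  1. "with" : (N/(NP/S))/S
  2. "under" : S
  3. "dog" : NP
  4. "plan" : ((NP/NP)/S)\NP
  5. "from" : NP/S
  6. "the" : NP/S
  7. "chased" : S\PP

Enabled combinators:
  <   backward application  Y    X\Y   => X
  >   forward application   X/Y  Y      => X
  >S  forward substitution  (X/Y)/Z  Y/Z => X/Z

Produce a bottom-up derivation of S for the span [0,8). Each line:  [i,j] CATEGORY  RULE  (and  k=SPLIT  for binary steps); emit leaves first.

[0,1] (PP/(NP/S))/N  lex  "clearly"
[1,2] (N/(NP/S))/S  lex  "with"
[2,3] S  lex  "under"
[1,3] N/(NP/S)  >  k=2
[3,4] NP  lex  "dog"
[4,5] ((NP/NP)/S)\NP  lex  "plan"
[3,5] (NP/NP)/S  <  k=4
[5,6] NP/S  lex  "from"
[3,6] NP/S  >S  k=5
[1,6] N  >  k=3
[0,6] PP/(NP/S)  >  k=1
[6,7] NP/S  lex  "the"
[0,7] PP  >  k=6
[7,8] S\PP  lex  "chased"
[0,8] S  <  k=7

[0,8] S   <
  [0,7] PP   >
    [0,6] PP/(NP/S)   >
      [0,1] "clearly" : (PP/(NP/S))/N
      [1,6] N   >
        [1,3] N/(NP/S)   >
          [1,2] "with" : (N/(NP/S))/S
          [2,3] "under" : S
        [3,6] NP/S   >S
          [3,5] (NP/NP)/S   <
            [3,4] "dog" : NP
            [4,5] "plan" : ((NP/NP)/S)\NP
          [5,6] "from" : NP/S
    [6,7] "the" : NP/S
  [7,8] "chased" : S\PP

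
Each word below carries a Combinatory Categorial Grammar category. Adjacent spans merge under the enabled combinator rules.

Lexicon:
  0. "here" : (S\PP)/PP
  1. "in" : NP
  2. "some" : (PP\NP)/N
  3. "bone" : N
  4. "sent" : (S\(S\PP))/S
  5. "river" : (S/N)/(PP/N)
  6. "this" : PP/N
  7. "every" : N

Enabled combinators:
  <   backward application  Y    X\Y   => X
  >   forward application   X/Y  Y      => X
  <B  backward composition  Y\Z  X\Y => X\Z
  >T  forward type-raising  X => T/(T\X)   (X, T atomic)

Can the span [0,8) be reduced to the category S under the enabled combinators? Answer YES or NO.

YES

[0,8] S   <
  [0,4] S\PP   >
    [0,1] "here" : (S\PP)/PP
    [1,4] PP   >
      [1,2] PP/(PP\NP)   >T
        [1,2] "in" : NP
      [2,4] PP\NP   >
        [2,3] "some" : (PP\NP)/N
        [3,4] "bone" : N
  [4,8] S\(S\PP)   >
    [4,5] "sent" : (S\(S\PP))/S
    [5,8] S   >
      [5,7] S/N   >
        [5,6] "river" : (S/N)/(PP/N)
        [6,7] "this" : PP/N
      [7,8] "every" : N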